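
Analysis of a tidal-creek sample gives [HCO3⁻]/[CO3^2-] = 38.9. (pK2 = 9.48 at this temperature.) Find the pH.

pH = 7.89

From K2 = [H⁺][CO3^2-]/[HCO3⁻]:  pH = pK2 − log₁₀([HCO3⁻]/[CO3^2-])
log₁₀(38.9) = +1.590
pH = 9.48 − (+1.590) = 7.89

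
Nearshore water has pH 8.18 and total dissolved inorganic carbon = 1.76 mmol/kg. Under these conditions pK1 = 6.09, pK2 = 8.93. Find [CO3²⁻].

[CO3²⁻] = 0.264 mmol/kg

α₂ = 1 / (1 + [H⁺]/K2 + [H⁺]²/(K1K2)) = 1 / (1 + 10^+0.75 + 10^-1.34)
   = 1 / (1 + 5.6234 + 0.045709) = 1/6.6691 = 0.1499
[CO3²⁻] = α₂ × DIC = 0.1499 × 1.76 = 0.264 mmol/kg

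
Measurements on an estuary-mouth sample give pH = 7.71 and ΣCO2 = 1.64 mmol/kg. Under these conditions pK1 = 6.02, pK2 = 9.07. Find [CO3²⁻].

α₂ = 1 / (1 + [H⁺]/K2 + [H⁺]²/(K1K2)) = 1 / (1 + 10^+1.36 + 10^-0.33)
   = 1 / (1 + 22.909 + 0.46774) = 1/24.376 = 0.04102
[CO3²⁻] = α₂ × DIC = 0.04102 × 1.64 = 0.0673 mmol/kg

[CO3²⁻] = 0.0673 mmol/kg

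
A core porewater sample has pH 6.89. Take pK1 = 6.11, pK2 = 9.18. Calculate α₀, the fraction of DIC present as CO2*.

α₀ = 0.142

α₀ = 1 / (1 + K1/[H⁺] + K1K2/[H⁺]²) = 1 / (1 + 10^+0.78 + 10^-1.51)
   = 1 / (1 + 6.0256 + 0.030903) = 1/7.0565 = 0.1417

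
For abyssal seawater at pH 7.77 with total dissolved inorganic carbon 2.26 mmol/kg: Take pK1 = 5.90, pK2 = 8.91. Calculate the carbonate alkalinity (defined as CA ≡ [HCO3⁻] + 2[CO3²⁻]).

CA = 2.38 mmol/kg

CA = [HCO3⁻] + 2[CO3²⁻] = (α₁ + 2α₂)·DIC
At pH 7.77: [H⁺]/K1 = 10^-1.87 = 0.013490, K2/[H⁺] = 10^-1.14 = 0.072444
α₁ = 1/(1 + 0.013490 + 0.072444) = 1/1.0859 = 0.9209; α₂ = α₁·K2/[H⁺] = 0.06671
α₁ + 2α₂ = 1.0543
CA = 1.0543 × 2.26 = 2.38 mmol/kg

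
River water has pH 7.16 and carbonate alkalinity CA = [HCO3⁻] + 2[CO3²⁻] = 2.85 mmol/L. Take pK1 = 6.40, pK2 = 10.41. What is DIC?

CA = [HCO3⁻] + 2[CO3²⁻] = (α₁ + 2α₂)·DIC
At pH 7.16: [H⁺]/K1 = 10^-0.76 = 0.17378, K2/[H⁺] = 10^-3.25 = 0.00056234
α₁ = 1/(1 + 0.17378 + 0.00056234) = 1/1.1743 = 0.8515; α₂ = α₁·K2/[H⁺] = 0.0004789
α₁ + 2α₂ = 0.8525
DIC = CA / (α₁ + 2α₂) = 2.85 / 0.8525 = 3.34 mmol/L

DIC = 3.34 mmol/L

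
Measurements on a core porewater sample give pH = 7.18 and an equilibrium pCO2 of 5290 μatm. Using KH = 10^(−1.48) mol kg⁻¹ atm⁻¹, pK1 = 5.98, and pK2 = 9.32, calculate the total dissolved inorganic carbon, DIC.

[CO2*] = KH · pCO2 = 10^(−1.48) × 5290×10^-6 = 1.752×10^-4 mol/kg
α₀ = 1/(1 + K1/[H⁺] + K1K2/[H⁺]²) = 1/(1 + 10^+1.20 + 10^-0.94) = 0.05895
DIC = [CO2*]/α₀ = 1.752×10^-4 / 0.05895 = 2.97 mmol/kg

DIC = 2.97 mmol/kg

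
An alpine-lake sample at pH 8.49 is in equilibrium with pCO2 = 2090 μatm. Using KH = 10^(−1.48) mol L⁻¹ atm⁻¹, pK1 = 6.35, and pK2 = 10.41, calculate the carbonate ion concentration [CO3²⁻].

[CO2*] = KH · pCO2 = 10^(−1.48) × 2090×10^-6 = 6.921×10^-5 mol/L
α₀ = 1/(1 + K1/[H⁺] + K1K2/[H⁺]²) = 1/(1 + 10^+2.14 + 10^+0.22) = 0.007107
DIC = [CO2*]/α₀ = 6.921×10^-5 / 0.007107 = 9.737 mmol/L
[CO3²⁻] = α₂·DIC; α₂ = 0.01180, so [CO3²⁻] = 0.01180 × 9.737 = 0.115 mmol/L

[CO3²⁻] = 0.115 mmol/L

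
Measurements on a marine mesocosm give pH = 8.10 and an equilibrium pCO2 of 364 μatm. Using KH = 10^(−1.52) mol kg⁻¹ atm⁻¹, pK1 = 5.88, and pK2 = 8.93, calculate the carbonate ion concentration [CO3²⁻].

[CO2*] = KH · pCO2 = 10^(−1.52) × 364×10^-6 = 1.099×10^-5 mol/kg
α₀ = 1/(1 + K1/[H⁺] + K1K2/[H⁺]²) = 1/(1 + 10^+2.22 + 10^+1.39) = 0.005222
DIC = [CO2*]/α₀ = 1.099×10^-5 / 0.005222 = 2.105 mmol/kg
[CO3²⁻] = α₂·DIC; α₂ = 0.1282, so [CO3²⁻] = 0.1282 × 2.105 = 0.270 mmol/kg

[CO3²⁻] = 0.270 mmol/kg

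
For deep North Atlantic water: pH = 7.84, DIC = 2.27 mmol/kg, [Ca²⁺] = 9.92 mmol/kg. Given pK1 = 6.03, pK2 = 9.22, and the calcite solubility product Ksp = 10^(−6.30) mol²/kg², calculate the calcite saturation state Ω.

Ω = 1.77

α₂ = 1 / (1 + [H⁺]/K2 + [H⁺]²/(K1K2)) = 1 / (1 + 10^+1.38 + 10^-0.43)
   = 1 / (1 + 23.988 + 0.37154) = 1/25.360 = 0.03943
[CO3²⁻] = α₂ × DIC = 0.03943 × 2.27 = 0.08951 mmol/kg
Ksp = 10^(−6.30) = 5.012×10^-7
Ω = [Ca²⁺][CO3²⁻]/Ksp = (9.92×10^-3)(8.951×10^-5) / 5.012×10^-7 = 1.77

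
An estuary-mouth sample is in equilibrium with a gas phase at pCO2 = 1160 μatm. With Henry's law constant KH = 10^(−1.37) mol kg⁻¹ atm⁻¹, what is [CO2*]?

KH = 10^(−1.37) = 4.266×10^-2 mol kg⁻¹ atm⁻¹
[CO2*] = KH · pCO2 = 4.266×10^-2 × 1160×10^-6 atm = 4.95×10^-5 mol/kg

[CO2*] = 49.5 μmol/kg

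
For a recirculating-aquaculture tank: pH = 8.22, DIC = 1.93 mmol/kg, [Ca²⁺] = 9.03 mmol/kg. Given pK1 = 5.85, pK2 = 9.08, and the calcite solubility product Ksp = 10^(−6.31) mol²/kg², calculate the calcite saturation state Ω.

α₂ = 1 / (1 + [H⁺]/K2 + [H⁺]²/(K1K2)) = 1 / (1 + 10^+0.86 + 10^-1.51)
   = 1 / (1 + 7.2444 + 0.030903) = 1/8.2753 = 0.1208
[CO3²⁻] = α₂ × DIC = 0.1208 × 1.93 = 0.2332 mmol/kg
Ksp = 10^(−6.31) = 4.898×10^-7
Ω = [Ca²⁺][CO3²⁻]/Ksp = (9.03×10^-3)(2.332×10^-4) / 4.898×10^-7 = 4.30

Ω = 4.30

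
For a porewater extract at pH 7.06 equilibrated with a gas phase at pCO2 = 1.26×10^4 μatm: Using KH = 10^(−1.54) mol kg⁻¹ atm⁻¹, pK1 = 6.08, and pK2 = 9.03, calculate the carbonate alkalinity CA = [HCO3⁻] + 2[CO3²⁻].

[CO2*] = KH · pCO2 = 10^(−1.54) × 1.26×10^4×10^-6 = 3.634×10^-4 mol/kg
α₀ = 1/(1 + K1/[H⁺] + K1K2/[H⁺]²) = 1/(1 + 10^+0.98 + 10^-0.99) = 0.09388
DIC = [CO2*]/α₀ = 3.634×10^-4 / 0.09388 = 3.871 mmol/kg
CA = (α₁ + 2α₂)·DIC = (0.8965 + 2×0.009606) × 3.871 = 3.54 mmol/kg

CA = 3.54 mmol/kg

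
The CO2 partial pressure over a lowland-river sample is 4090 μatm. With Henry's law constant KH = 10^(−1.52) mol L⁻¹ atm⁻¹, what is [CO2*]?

KH = 10^(−1.52) = 3.020×10^-2 mol L⁻¹ atm⁻¹
[CO2*] = KH · pCO2 = 3.020×10^-2 × 4090×10^-6 atm = 1.24×10^-4 mol/L

[CO2*] = 124 μmol/L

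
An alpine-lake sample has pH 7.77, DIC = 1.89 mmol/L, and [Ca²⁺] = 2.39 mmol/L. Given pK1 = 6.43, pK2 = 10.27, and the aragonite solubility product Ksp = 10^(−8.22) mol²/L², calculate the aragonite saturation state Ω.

α₂ = 1 / (1 + [H⁺]/K2 + [H⁺]²/(K1K2)) = 1 / (1 + 10^+2.50 + 10^+1.16)
   = 1 / (1 + 316.23 + 14.454) = 1/331.68 = 0.003015
[CO3²⁻] = α₂ × DIC = 0.003015 × 1.89 = 0.005698 mmol/L = 5.698 μmol/L
Ksp = 10^(−8.22) = 6.026×10^-9
Ω = [Ca²⁺][CO3²⁻]/Ksp = (2.39×10^-3)(5.698×10^-6) / 6.026×10^-9 = 2.26

Ω = 2.26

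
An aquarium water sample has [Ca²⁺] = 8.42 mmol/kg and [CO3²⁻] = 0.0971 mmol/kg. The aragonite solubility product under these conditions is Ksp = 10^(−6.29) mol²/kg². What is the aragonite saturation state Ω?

Ksp = 10^(−6.29) = 5.129×10^-7
Ω = [Ca²⁺][CO3²⁻]/Ksp = (8.42×10^-3)(0.0971×10^-3) / 5.129×10^-7 = 1.59

Ω = 1.59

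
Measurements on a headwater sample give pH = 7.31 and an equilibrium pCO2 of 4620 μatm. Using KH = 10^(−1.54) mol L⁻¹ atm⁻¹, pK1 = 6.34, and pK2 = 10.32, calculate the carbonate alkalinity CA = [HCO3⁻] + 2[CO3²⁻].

CA = 1.25 mmol/L

[CO2*] = KH · pCO2 = 10^(−1.54) × 4620×10^-6 = 1.332×10^-4 mol/L
α₀ = 1/(1 + K1/[H⁺] + K1K2/[H⁺]²) = 1/(1 + 10^+0.97 + 10^-2.04) = 0.09670
DIC = [CO2*]/α₀ = 1.332×10^-4 / 0.09670 = 1.378 mmol/L
CA = (α₁ + 2α₂)·DIC = (0.9024 + 2×0.0008819) × 1.378 = 1.25 mmol/L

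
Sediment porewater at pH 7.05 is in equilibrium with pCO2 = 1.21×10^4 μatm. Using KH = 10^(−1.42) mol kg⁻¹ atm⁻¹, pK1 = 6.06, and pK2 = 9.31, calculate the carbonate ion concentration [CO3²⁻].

[CO2*] = KH · pCO2 = 10^(−1.42) × 1.21×10^4×10^-6 = 4.600×10^-4 mol/kg
α₀ = 1/(1 + K1/[H⁺] + K1K2/[H⁺]²) = 1/(1 + 10^+0.99 + 10^-1.27) = 0.09237
DIC = [CO2*]/α₀ = 4.600×10^-4 / 0.09237 = 4.980 mmol/kg
[CO3²⁻] = α₂·DIC; α₂ = 0.004961, so [CO3²⁻] = 0.004961 × 4.980 = 0.0247 mmol/kg

[CO3²⁻] = 0.0247 mmol/kg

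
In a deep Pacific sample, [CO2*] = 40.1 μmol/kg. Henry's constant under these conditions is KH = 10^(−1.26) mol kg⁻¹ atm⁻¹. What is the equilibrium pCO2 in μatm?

pCO2 = 730 μatm

KH = 10^(−1.26) = 5.495×10^-2 mol kg⁻¹ atm⁻¹
pCO2 = [CO2*]/KH = 40.1×10^-6 / 5.495×10^-2 = 7.30×10^-4 atm = 730 μatm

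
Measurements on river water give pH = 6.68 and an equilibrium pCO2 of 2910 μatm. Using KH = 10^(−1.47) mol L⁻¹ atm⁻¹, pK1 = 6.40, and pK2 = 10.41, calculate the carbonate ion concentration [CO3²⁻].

[CO3²⁻] = 0.0350 μmol/L

[CO2*] = KH · pCO2 = 10^(−1.47) × 2910×10^-6 = 9.860×10^-5 mol/L
α₀ = 1/(1 + K1/[H⁺] + K1K2/[H⁺]²) = 1/(1 + 10^+0.28 + 10^-3.45) = 0.3441
DIC = [CO2*]/α₀ = 9.860×10^-5 / 0.3441 = 0.2865 mmol/L
[CO3²⁻] = α₂·DIC; α₂ = 0.0001221, so [CO3²⁻] = 0.0001221 × 0.2865 = 3.50×10^-5 mmol/L = 0.0350 μmol/L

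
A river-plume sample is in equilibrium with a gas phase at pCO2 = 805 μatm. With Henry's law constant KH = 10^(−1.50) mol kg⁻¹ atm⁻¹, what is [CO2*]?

[CO2*] = 25.5 μmol/kg

KH = 10^(−1.50) = 3.162×10^-2 mol kg⁻¹ atm⁻¹
[CO2*] = KH · pCO2 = 3.162×10^-2 × 805×10^-6 atm = 2.55×10^-5 mol/kg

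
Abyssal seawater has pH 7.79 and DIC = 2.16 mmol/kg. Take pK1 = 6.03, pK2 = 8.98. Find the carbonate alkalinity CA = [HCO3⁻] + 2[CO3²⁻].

CA = 2.25 mmol/kg

CA = [HCO3⁻] + 2[CO3²⁻] = (α₁ + 2α₂)·DIC
At pH 7.79: [H⁺]/K1 = 10^-1.76 = 0.017378, K2/[H⁺] = 10^-1.19 = 0.064565
α₁ = 1/(1 + 0.017378 + 0.064565) = 1/1.0819 = 0.9243; α₂ = α₁·K2/[H⁺] = 0.05968
α₁ + 2α₂ = 1.0436
CA = 1.0436 × 2.16 = 2.25 mmol/kg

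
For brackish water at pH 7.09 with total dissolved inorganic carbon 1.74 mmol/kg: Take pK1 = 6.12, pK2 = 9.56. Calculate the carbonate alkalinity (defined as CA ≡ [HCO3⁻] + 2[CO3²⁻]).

CA = [HCO3⁻] + 2[CO3²⁻] = (α₁ + 2α₂)·DIC
At pH 7.09: [H⁺]/K1 = 10^-0.97 = 0.10715, K2/[H⁺] = 10^-2.47 = 0.0033884
α₁ = 1/(1 + 0.10715 + 0.0033884) = 1/1.1105 = 0.9005; α₂ = α₁·K2/[H⁺] = 0.003051
α₁ + 2α₂ = 0.9066
CA = 0.9066 × 1.74 = 1.58 mmol/kg

CA = 1.58 mmol/kg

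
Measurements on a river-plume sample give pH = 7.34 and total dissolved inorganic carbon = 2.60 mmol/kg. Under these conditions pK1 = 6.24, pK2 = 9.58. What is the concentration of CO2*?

[CO2*] = 0.190 mmol/kg

α₀ = 1 / (1 + K1/[H⁺] + K1K2/[H⁺]²) = 1 / (1 + 10^+1.10 + 10^-1.14)
   = 1 / (1 + 12.589 + 0.072444) = 1/13.662 = 0.07320
[CO2*] = α₀ × DIC = 0.07320 × 2.60 = 0.190 mmol/kg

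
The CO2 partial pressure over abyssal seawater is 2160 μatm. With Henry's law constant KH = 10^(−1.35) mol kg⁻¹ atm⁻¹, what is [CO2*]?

KH = 10^(−1.35) = 4.467×10^-2 mol kg⁻¹ atm⁻¹
[CO2*] = KH · pCO2 = 4.467×10^-2 × 2160×10^-6 atm = 9.65×10^-5 mol/kg

[CO2*] = 96.5 μmol/kg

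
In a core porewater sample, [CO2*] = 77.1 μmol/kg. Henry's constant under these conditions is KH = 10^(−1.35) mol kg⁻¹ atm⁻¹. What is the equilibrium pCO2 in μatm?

pCO2 = 1730 μatm

KH = 10^(−1.35) = 4.467×10^-2 mol kg⁻¹ atm⁻¹
pCO2 = [CO2*]/KH = 77.1×10^-6 / 4.467×10^-2 = 1.73×10^-3 atm = 1730 μatm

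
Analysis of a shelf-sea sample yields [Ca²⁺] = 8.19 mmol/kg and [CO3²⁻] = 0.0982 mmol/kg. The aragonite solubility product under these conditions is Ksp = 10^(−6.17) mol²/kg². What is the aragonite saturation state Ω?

Ω = 1.19

Ksp = 10^(−6.17) = 6.761×10^-7
Ω = [Ca²⁺][CO3²⁻]/Ksp = (8.19×10^-3)(0.0982×10^-3) / 6.761×10^-7 = 1.19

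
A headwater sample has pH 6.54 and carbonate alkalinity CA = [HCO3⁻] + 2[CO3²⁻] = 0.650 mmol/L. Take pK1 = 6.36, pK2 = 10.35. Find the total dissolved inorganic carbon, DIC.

CA = [HCO3⁻] + 2[CO3²⁻] = (α₁ + 2α₂)·DIC
At pH 6.54: [H⁺]/K1 = 10^-0.18 = 0.66069, K2/[H⁺] = 10^-3.81 = 0.00015488
α₁ = 1/(1 + 0.66069 + 0.00015488) = 1/1.6608 = 0.6021; α₂ = α₁·K2/[H⁺] = 9.325×10^-5
α₁ + 2α₂ = 0.6023
DIC = CA / (α₁ + 2α₂) = 0.650 / 0.6023 = 1.08 mmol/L

DIC = 1.08 mmol/L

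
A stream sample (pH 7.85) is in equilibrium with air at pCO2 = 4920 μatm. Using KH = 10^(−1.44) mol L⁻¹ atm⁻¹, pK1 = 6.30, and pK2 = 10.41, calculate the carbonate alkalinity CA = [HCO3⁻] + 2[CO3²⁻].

[CO2*] = KH · pCO2 = 10^(−1.44) × 4920×10^-6 = 1.786×10^-4 mol/L
α₀ = 1/(1 + K1/[H⁺] + K1K2/[H⁺]²) = 1/(1 + 10^+1.55 + 10^-1.01) = 0.02734
DIC = [CO2*]/α₀ = 1.786×10^-4 / 0.02734 = 6.534 mmol/L
CA = (α₁ + 2α₂)·DIC = (0.9700 + 2×0.002672) × 6.534 = 6.37 mmol/L

CA = 6.37 mmol/L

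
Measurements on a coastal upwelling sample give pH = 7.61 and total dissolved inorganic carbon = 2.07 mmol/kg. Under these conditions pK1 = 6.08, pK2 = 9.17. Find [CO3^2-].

[CO3²⁻] = 0.0539 mmol/kg

α₂ = 1 / (1 + [H⁺]/K2 + [H⁺]²/(K1K2)) = 1 / (1 + 10^+1.56 + 10^+0.03)
   = 1 / (1 + 36.308 + 1.0715) = 1/38.379 = 0.02606
[CO3²⁻] = α₂ × DIC = 0.02606 × 2.07 = 0.0539 mmol/kg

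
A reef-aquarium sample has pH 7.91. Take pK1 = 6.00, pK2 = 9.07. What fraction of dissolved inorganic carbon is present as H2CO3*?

α₀ = 0.0114

α₀ = 1 / (1 + K1/[H⁺] + K1K2/[H⁺]²) = 1 / (1 + 10^+1.91 + 10^+0.75)
   = 1 / (1 + 81.283 + 5.6234) = 1/87.906 = 0.01138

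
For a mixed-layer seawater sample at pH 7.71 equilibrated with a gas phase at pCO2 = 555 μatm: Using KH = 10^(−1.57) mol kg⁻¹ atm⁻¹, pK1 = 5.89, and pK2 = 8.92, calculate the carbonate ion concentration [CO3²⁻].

[CO3²⁻] = 0.0609 mmol/kg

[CO2*] = KH · pCO2 = 10^(−1.57) × 555×10^-6 = 1.494×10^-5 mol/kg
α₀ = 1/(1 + K1/[H⁺] + K1K2/[H⁺]²) = 1/(1 + 10^+1.82 + 10^+0.61) = 0.01406
DIC = [CO2*]/α₀ = 1.494×10^-5 / 0.01406 = 1.063 mmol/kg
[CO3²⁻] = α₂·DIC; α₂ = 0.05726, so [CO3²⁻] = 0.05726 × 1.063 = 0.0609 mmol/kg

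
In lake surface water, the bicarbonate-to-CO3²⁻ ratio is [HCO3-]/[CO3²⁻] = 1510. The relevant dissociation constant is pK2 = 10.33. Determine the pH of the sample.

pH = 7.15

From K2 = [H⁺][CO3²⁻]/[HCO3-]:  pH = pK2 − log₁₀([HCO3-]/[CO3²⁻])
log₁₀(1510) = +3.179
pH = 10.33 − (+3.179) = 7.15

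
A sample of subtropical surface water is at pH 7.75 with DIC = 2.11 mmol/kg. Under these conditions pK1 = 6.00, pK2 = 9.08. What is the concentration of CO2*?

[CO2*] = 0.0352 mmol/kg

α₀ = 1 / (1 + K1/[H⁺] + K1K2/[H⁺]²) = 1 / (1 + 10^+1.75 + 10^+0.42)
   = 1 / (1 + 56.234 + 2.6303) = 1/59.864 = 0.01670
[CO2*] = α₀ × DIC = 0.01670 × 2.11 = 0.0352 mmol/kg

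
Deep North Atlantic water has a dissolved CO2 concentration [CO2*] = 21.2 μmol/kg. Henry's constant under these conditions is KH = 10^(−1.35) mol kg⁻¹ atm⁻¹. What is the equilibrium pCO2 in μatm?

pCO2 = 475 μatm

KH = 10^(−1.35) = 4.467×10^-2 mol kg⁻¹ atm⁻¹
pCO2 = [CO2*]/KH = 21.2×10^-6 / 4.467×10^-2 = 4.75×10^-4 atm = 475 μatm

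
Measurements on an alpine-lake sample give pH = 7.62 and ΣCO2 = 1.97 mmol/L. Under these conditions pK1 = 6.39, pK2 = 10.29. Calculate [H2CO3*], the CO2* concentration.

α₀ = 1 / (1 + K1/[H⁺] + K1K2/[H⁺]²) = 1 / (1 + 10^+1.23 + 10^-1.44)
   = 1 / (1 + 16.982 + 0.036308) = 1/18.019 = 0.05550
[CO2*] = α₀ × DIC = 0.05550 × 1.97 = 0.109 mmol/L

[CO2*] = 0.109 mmol/L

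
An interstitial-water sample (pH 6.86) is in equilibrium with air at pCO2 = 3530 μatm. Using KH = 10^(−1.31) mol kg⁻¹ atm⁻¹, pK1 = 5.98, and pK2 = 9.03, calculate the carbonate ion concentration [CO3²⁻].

[CO2*] = KH · pCO2 = 10^(−1.31) × 3530×10^-6 = 1.729×10^-4 mol/kg
α₀ = 1/(1 + K1/[H⁺] + K1K2/[H⁺]²) = 1/(1 + 10^+0.88 + 10^-1.29) = 0.1158
DIC = [CO2*]/α₀ = 1.729×10^-4 / 0.1158 = 1.493 mmol/kg
[CO3²⁻] = α₂·DIC; α₂ = 0.005938, so [CO3²⁻] = 0.005938 × 1.493 = 0.00887 mmol/kg = 8.87 μmol/kg

[CO3²⁻] = 8.87 μmol/kg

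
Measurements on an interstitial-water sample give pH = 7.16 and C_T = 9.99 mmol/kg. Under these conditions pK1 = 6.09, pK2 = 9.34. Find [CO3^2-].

α₂ = 1 / (1 + [H⁺]/K2 + [H⁺]²/(K1K2)) = 1 / (1 + 10^+2.18 + 10^+1.11)
   = 1 / (1 + 151.36 + 12.882) = 1/165.24 = 0.006052
[CO3²⁻] = α₂ × DIC = 0.006052 × 9.99 = 0.0605 mmol/kg

[CO3²⁻] = 0.0605 mmol/kg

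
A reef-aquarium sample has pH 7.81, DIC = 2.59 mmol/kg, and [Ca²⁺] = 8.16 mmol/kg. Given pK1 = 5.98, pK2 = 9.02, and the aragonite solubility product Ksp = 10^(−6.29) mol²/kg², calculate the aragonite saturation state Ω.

α₂ = 1 / (1 + [H⁺]/K2 + [H⁺]²/(K1K2)) = 1 / (1 + 10^+1.21 + 10^-0.62)
   = 1 / (1 + 16.218 + 0.23988) = 1/17.458 = 0.05728
[CO3²⁻] = α₂ × DIC = 0.05728 × 2.59 = 0.1484 mmol/kg
Ksp = 10^(−6.29) = 5.129×10^-7
Ω = [Ca²⁺][CO3²⁻]/Ksp = (8.16×10^-3)(1.484×10^-4) / 5.129×10^-7 = 2.36

Ω = 2.36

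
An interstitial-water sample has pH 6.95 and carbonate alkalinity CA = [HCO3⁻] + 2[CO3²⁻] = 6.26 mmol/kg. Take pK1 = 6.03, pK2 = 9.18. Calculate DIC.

CA = [HCO3⁻] + 2[CO3²⁻] = (α₁ + 2α₂)·DIC
At pH 6.95: [H⁺]/K1 = 10^-0.92 = 0.12023, K2/[H⁺] = 10^-2.23 = 0.0058884
α₁ = 1/(1 + 0.12023 + 0.0058884) = 1/1.1261 = 0.8880; α₂ = α₁·K2/[H⁺] = 0.005229
α₁ + 2α₂ = 0.8985
DIC = CA / (α₁ + 2α₂) = 6.26 / 0.8985 = 6.97 mmol/kg

DIC = 6.97 mmol/kg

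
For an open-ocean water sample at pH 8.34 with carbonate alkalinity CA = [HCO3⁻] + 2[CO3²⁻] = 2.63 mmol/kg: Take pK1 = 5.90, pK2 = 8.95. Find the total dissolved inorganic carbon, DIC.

DIC = 2.20 mmol/kg

CA = [HCO3⁻] + 2[CO3²⁻] = (α₁ + 2α₂)·DIC
At pH 8.34: [H⁺]/K1 = 10^-2.44 = 0.0036308, K2/[H⁺] = 10^-0.61 = 0.24547
α₁ = 1/(1 + 0.0036308 + 0.24547) = 1/1.2491 = 0.8006; α₂ = α₁·K2/[H⁺] = 0.1965
α₁ + 2α₂ = 1.1936
DIC = CA / (α₁ + 2α₂) = 2.63 / 1.1936 = 2.20 mmol/kg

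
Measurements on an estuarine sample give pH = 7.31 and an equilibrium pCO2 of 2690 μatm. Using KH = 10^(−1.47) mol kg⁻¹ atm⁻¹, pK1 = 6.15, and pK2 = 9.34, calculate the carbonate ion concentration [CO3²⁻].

[CO2*] = KH · pCO2 = 10^(−1.47) × 2690×10^-6 = 9.115×10^-5 mol/kg
α₀ = 1/(1 + K1/[H⁺] + K1K2/[H⁺]²) = 1/(1 + 10^+1.16 + 10^-0.87) = 0.06415
DIC = [CO2*]/α₀ = 9.115×10^-5 / 0.06415 = 1.421 mmol/kg
[CO3²⁻] = α₂·DIC; α₂ = 0.008653, so [CO3²⁻] = 0.008653 × 1.421 = 0.0123 mmol/kg = 12.3 μmol/kg

[CO3²⁻] = 12.3 μmol/kg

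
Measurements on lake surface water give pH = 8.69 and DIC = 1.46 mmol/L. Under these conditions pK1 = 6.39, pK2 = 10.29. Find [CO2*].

[CO2*] = 7.10 μmol/L

α₀ = 1 / (1 + K1/[H⁺] + K1K2/[H⁺]²) = 1 / (1 + 10^+2.30 + 10^+0.70)
   = 1 / (1 + 199.53 + 5.0119) = 1/205.54 = 0.004865
[CO2*] = α₀ × DIC = 0.004865 × 1.46 = 0.00710 mmol/L = 7.10 μmol/L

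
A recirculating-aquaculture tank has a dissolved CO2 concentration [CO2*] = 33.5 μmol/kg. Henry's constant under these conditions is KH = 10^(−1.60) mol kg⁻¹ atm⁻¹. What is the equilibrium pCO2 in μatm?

pCO2 = 1330 μatm

KH = 10^(−1.60) = 2.512×10^-2 mol kg⁻¹ atm⁻¹
pCO2 = [CO2*]/KH = 33.5×10^-6 / 2.512×10^-2 = 1.33×10^-3 atm = 1330 μatm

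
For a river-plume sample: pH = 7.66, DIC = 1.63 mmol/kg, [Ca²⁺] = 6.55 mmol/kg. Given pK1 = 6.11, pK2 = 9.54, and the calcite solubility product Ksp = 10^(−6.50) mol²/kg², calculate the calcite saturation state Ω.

α₂ = 1 / (1 + [H⁺]/K2 + [H⁺]²/(K1K2)) = 1 / (1 + 10^+1.88 + 10^+0.33)
   = 1 / (1 + 75.858 + 2.1380) = 1/78.996 = 0.01266
[CO3²⁻] = α₂ × DIC = 0.01266 × 1.63 = 0.02063 mmol/kg
Ksp = 10^(−6.50) = 3.162×10^-7
Ω = [Ca²⁺][CO3²⁻]/Ksp = (6.55×10^-3)(2.063×10^-5) / 3.162×10^-7 = 0.427

Ω = 0.427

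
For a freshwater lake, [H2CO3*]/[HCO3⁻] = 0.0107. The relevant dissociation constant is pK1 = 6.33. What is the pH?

From K1 = [H⁺][HCO3⁻]/[H2CO3*]:  pH = pK1 − log₁₀([H2CO3*]/[HCO3⁻])
log₁₀(0.0107) = -1.971
pH = 6.33 − (-1.971) = 8.30

pH = 8.30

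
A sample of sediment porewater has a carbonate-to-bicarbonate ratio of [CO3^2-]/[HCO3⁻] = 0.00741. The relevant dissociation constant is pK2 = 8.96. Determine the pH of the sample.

pH = 6.83

From K2 = [H⁺][CO3^2-]/[HCO3⁻]:  pH = pK2 + log₁₀([CO3^2-]/[HCO3⁻])
log₁₀(0.00741) = -2.130
pH = 8.96 + (-2.130) = 6.83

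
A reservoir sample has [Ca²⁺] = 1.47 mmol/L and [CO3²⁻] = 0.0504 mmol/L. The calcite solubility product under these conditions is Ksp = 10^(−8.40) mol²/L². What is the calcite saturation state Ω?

Ω = 18.6

Ksp = 10^(−8.40) = 3.981×10^-9
Ω = [Ca²⁺][CO3²⁻]/Ksp = (1.47×10^-3)(0.0504×10^-3) / 3.981×10^-9 = 18.6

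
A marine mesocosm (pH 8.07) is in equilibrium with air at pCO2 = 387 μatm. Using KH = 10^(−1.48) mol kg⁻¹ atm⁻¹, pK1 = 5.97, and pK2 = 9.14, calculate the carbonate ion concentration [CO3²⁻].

[CO2*] = KH · pCO2 = 10^(−1.48) × 387×10^-6 = 1.281×10^-5 mol/kg
α₀ = 1/(1 + K1/[H⁺] + K1K2/[H⁺]²) = 1/(1 + 10^+2.10 + 10^+1.03) = 0.007267
DIC = [CO2*]/α₀ = 1.281×10^-5 / 0.007267 = 1.763 mmol/kg
[CO3²⁻] = α₂·DIC; α₂ = 0.07787, so [CO3²⁻] = 0.07787 × 1.763 = 0.137 mmol/kg

[CO3²⁻] = 0.137 mmol/kg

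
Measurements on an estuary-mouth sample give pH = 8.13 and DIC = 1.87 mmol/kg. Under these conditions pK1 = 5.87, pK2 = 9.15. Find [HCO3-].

[HCO3⁻] = 1.70 mmol/kg

α₁ = 1 / (1 + [H⁺]/K1 + K2/[H⁺]) = 1 / (1 + 10^-2.26 + 10^-1.02)
   = 1 / (1 + 0.0054954 + 0.095499) = 1/1.1010 = 0.9083
[HCO3⁻] = α₁ × DIC = 0.9083 × 1.87 = 1.70 mmol/kg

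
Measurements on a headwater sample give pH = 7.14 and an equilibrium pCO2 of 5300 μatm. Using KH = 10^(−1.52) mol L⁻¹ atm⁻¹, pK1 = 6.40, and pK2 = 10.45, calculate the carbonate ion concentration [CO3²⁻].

[CO3²⁻] = 0.431 μmol/L

[CO2*] = KH · pCO2 = 10^(−1.52) × 5300×10^-6 = 1.601×10^-4 mol/L
α₀ = 1/(1 + K1/[H⁺] + K1K2/[H⁺]²) = 1/(1 + 10^+0.74 + 10^-2.57) = 0.1539
DIC = [CO2*]/α₀ = 1.601×10^-4 / 0.1539 = 1.040 mmol/L
[CO3²⁻] = α₂·DIC; α₂ = 0.0004142, so [CO3²⁻] = 0.0004142 × 1.040 = 0.000431 mmol/L = 0.431 μmol/L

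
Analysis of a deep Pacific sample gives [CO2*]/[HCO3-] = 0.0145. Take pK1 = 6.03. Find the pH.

pH = 7.87

From K1 = [H⁺][HCO3-]/[CO2*]:  pH = pK1 − log₁₀([CO2*]/[HCO3-])
log₁₀(0.0145) = -1.839
pH = 6.03 − (-1.839) = 7.87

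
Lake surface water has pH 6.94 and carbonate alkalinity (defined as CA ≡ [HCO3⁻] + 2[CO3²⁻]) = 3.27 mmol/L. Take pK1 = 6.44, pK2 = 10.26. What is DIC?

DIC = 4.30 mmol/L

CA = [HCO3⁻] + 2[CO3²⁻] = (α₁ + 2α₂)·DIC
At pH 6.94: [H⁺]/K1 = 10^-0.50 = 0.31623, K2/[H⁺] = 10^-3.32 = 0.00047863
α₁ = 1/(1 + 0.31623 + 0.00047863) = 1/1.3167 = 0.7595; α₂ = α₁·K2/[H⁺] = 0.0003635
α₁ + 2α₂ = 0.7602
DIC = CA / (α₁ + 2α₂) = 3.27 / 0.7602 = 4.30 mmol/L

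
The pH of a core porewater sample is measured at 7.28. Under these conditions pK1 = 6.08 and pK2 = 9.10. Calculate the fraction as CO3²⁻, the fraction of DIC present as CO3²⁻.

α₂ = 0.0140

α₂ = 1 / (1 + [H⁺]/K2 + [H⁺]²/(K1K2)) = 1 / (1 + 10^+1.82 + 10^+0.62)
   = 1 / (1 + 66.069 + 4.1687) = 1/71.238 = 0.01404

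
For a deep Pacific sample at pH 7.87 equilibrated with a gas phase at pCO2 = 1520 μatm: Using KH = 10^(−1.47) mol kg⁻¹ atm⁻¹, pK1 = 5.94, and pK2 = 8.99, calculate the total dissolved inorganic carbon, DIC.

[CO2*] = KH · pCO2 = 10^(−1.47) × 1520×10^-6 = 5.150×10^-5 mol/kg
α₀ = 1/(1 + K1/[H⁺] + K1K2/[H⁺]²) = 1/(1 + 10^+1.93 + 10^+0.81) = 0.01080
DIC = [CO2*]/α₀ = 5.150×10^-5 / 0.01080 = 4.77 mmol/kg

DIC = 4.77 mmol/kg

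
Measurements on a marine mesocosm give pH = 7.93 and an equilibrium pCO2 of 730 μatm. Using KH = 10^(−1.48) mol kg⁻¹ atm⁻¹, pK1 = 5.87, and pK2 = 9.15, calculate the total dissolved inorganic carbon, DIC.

DIC = 2.97 mmol/kg

[CO2*] = KH · pCO2 = 10^(−1.48) × 730×10^-6 = 2.417×10^-5 mol/kg
α₀ = 1/(1 + K1/[H⁺] + K1K2/[H⁺]²) = 1/(1 + 10^+2.06 + 10^+0.84) = 0.008148
DIC = [CO2*]/α₀ = 2.417×10^-5 / 0.008148 = 2.97 mmol/kg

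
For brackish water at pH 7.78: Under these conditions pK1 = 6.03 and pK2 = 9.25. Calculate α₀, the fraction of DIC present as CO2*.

α₀ = 1 / (1 + K1/[H⁺] + K1K2/[H⁺]²) = 1 / (1 + 10^+1.75 + 10^+0.28)
   = 1 / (1 + 56.234 + 1.9055) = 1/59.140 = 0.01691

α₀ = 0.0169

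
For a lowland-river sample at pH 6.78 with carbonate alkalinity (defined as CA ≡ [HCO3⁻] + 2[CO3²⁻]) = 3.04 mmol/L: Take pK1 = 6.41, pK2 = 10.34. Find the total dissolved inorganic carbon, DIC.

DIC = 4.34 mmol/L

CA = [HCO3⁻] + 2[CO3²⁻] = (α₁ + 2α₂)·DIC
At pH 6.78: [H⁺]/K1 = 10^-0.37 = 0.42658, K2/[H⁺] = 10^-3.56 = 0.00027542
α₁ = 1/(1 + 0.42658 + 0.00027542) = 1/1.4269 = 0.7008; α₂ = α₁·K2/[H⁺] = 0.0001930
α₁ + 2α₂ = 0.7012
DIC = CA / (α₁ + 2α₂) = 3.04 / 0.7012 = 4.34 mmol/L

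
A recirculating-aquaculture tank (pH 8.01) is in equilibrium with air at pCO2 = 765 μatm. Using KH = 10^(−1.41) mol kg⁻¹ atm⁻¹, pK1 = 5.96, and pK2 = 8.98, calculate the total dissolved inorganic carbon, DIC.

[CO2*] = KH · pCO2 = 10^(−1.41) × 765×10^-6 = 2.976×10^-5 mol/kg
α₀ = 1/(1 + K1/[H⁺] + K1K2/[H⁺]²) = 1/(1 + 10^+2.05 + 10^+1.08) = 0.007986
DIC = [CO2*]/α₀ = 2.976×10^-5 / 0.007986 = 3.73 mmol/kg

DIC = 3.73 mmol/kg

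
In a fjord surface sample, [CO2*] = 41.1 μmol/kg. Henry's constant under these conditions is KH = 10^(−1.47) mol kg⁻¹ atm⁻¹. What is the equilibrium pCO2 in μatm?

pCO2 = 1210 μatm

KH = 10^(−1.47) = 3.388×10^-2 mol kg⁻¹ atm⁻¹
pCO2 = [CO2*]/KH = 41.1×10^-6 / 3.388×10^-2 = 1.21×10^-3 atm = 1210 μatm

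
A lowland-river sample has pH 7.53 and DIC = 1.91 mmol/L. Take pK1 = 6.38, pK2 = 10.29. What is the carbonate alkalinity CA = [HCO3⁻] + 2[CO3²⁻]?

CA = 1.79 mmol/L

CA = [HCO3⁻] + 2[CO3²⁻] = (α₁ + 2α₂)·DIC
At pH 7.53: [H⁺]/K1 = 10^-1.15 = 0.070795, K2/[H⁺] = 10^-2.76 = 0.0017378
α₁ = 1/(1 + 0.070795 + 0.0017378) = 1/1.0725 = 0.9324; α₂ = α₁·K2/[H⁺] = 0.001620
α₁ + 2α₂ = 0.9356
CA = 0.9356 × 1.91 = 1.79 mmol/L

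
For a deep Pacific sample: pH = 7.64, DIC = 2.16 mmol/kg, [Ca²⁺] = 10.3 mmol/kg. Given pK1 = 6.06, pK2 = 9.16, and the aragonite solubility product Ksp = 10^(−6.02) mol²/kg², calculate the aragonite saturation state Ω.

Ω = 0.666

α₂ = 1 / (1 + [H⁺]/K2 + [H⁺]²/(K1K2)) = 1 / (1 + 10^+1.52 + 10^-0.06)
   = 1 / (1 + 33.113 + 0.87096) = 1/34.984 = 0.02858
[CO3²⁻] = α₂ × DIC = 0.02858 × 2.16 = 0.06174 mmol/kg
Ksp = 10^(−6.02) = 9.550×10^-7
Ω = [Ca²⁺][CO3²⁻]/Ksp = (10.3×10^-3)(6.174×10^-5) / 9.550×10^-7 = 0.666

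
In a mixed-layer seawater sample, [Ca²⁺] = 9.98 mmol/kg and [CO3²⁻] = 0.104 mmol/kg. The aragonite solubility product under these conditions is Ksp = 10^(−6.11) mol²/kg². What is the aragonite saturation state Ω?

Ksp = 10^(−6.11) = 7.762×10^-7
Ω = [Ca²⁺][CO3²⁻]/Ksp = (9.98×10^-3)(0.104×10^-3) / 7.762×10^-7 = 1.34

Ω = 1.34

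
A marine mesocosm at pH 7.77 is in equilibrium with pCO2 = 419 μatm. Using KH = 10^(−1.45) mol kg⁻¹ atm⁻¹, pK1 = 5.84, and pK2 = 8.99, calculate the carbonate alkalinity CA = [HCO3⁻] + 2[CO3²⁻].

[CO2*] = KH · pCO2 = 10^(−1.45) × 419×10^-6 = 1.487×10^-5 mol/kg
α₀ = 1/(1 + K1/[H⁺] + K1K2/[H⁺]²) = 1/(1 + 10^+1.93 + 10^+0.71) = 0.01096
DIC = [CO2*]/α₀ = 1.487×10^-5 / 0.01096 = 1.356 mmol/kg
CA = (α₁ + 2α₂)·DIC = (0.9328 + 2×0.05621) × 1.356 = 1.42 mmol/kg

CA = 1.42 mmol/kg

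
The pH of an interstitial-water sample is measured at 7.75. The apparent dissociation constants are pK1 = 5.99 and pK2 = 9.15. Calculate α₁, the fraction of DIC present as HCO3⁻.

α₁ = 1 / (1 + [H⁺]/K1 + K2/[H⁺]) = 1 / (1 + 10^-1.76 + 10^-1.40)
   = 1 / (1 + 0.017378 + 0.039811) = 1/1.0572 = 0.9459

α₁ = 0.946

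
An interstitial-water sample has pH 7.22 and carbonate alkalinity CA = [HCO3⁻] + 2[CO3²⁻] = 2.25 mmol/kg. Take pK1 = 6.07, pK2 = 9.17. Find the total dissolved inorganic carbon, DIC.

CA = [HCO3⁻] + 2[CO3²⁻] = (α₁ + 2α₂)·DIC
At pH 7.22: [H⁺]/K1 = 10^-1.15 = 0.070795, K2/[H⁺] = 10^-1.95 = 0.011220
α₁ = 1/(1 + 0.070795 + 0.011220) = 1/1.0820 = 0.9242; α₂ = α₁·K2/[H⁺] = 0.01037
α₁ + 2α₂ = 0.9449
DIC = CA / (α₁ + 2α₂) = 2.25 / 0.9449 = 2.38 mmol/kg

DIC = 2.38 mmol/kg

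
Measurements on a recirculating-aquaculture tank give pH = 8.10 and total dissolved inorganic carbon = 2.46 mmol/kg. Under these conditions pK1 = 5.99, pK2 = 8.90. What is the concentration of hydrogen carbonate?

α₁ = 1 / (1 + [H⁺]/K1 + K2/[H⁺]) = 1 / (1 + 10^-2.11 + 10^-0.80)
   = 1 / (1 + 0.0077625 + 0.15849) = 1/1.1663 = 0.8574
[HCO3⁻] = α₁ × DIC = 0.8574 × 2.46 = 2.11 mmol/kg

[HCO3⁻] = 2.11 mmol/kg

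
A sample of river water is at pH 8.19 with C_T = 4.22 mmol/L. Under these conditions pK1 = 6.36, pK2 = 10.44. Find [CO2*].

[CO2*] = 0.0612 mmol/L

α₀ = 1 / (1 + K1/[H⁺] + K1K2/[H⁺]²) = 1 / (1 + 10^+1.83 + 10^-0.42)
   = 1 / (1 + 67.608 + 0.38019) = 1/68.988 = 0.01450
[CO2*] = α₀ × DIC = 0.01450 × 4.22 = 0.0612 mmol/L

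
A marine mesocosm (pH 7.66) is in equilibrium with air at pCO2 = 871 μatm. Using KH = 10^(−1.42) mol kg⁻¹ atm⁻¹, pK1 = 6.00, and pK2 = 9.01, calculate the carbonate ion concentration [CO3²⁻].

[CO2*] = KH · pCO2 = 10^(−1.42) × 871×10^-6 = 3.311×10^-5 mol/kg
α₀ = 1/(1 + K1/[H⁺] + K1K2/[H⁺]²) = 1/(1 + 10^+1.66 + 10^+0.31) = 0.02051
DIC = [CO2*]/α₀ = 3.311×10^-5 / 0.02051 = 1.614 mmol/kg
[CO3²⁻] = α₂·DIC; α₂ = 0.04188, so [CO3²⁻] = 0.04188 × 1.614 = 0.0676 mmol/kg

[CO3²⁻] = 0.0676 mmol/kg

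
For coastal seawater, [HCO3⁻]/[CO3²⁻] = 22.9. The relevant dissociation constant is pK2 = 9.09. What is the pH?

From K2 = [H⁺][CO3²⁻]/[HCO3⁻]:  pH = pK2 − log₁₀([HCO3⁻]/[CO3²⁻])
log₁₀(22.9) = +1.360
pH = 9.09 − (+1.360) = 7.73

pH = 7.73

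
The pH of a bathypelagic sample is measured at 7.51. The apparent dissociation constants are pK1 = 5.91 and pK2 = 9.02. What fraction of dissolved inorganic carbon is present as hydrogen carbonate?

α₁ = 1 / (1 + [H⁺]/K1 + K2/[H⁺]) = 1 / (1 + 10^-1.60 + 10^-1.51)
   = 1 / (1 + 0.025119 + 0.030903) = 1/1.0560 = 0.9470

α₁ = 0.947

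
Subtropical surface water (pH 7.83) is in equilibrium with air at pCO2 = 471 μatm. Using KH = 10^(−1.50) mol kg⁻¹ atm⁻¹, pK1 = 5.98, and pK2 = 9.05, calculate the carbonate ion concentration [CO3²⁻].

[CO3²⁻] = 0.0635 mmol/kg

[CO2*] = KH · pCO2 = 10^(−1.50) × 471×10^-6 = 1.489×10^-5 mol/kg
α₀ = 1/(1 + K1/[H⁺] + K1K2/[H⁺]²) = 1/(1 + 10^+1.85 + 10^+0.63) = 0.01315
DIC = [CO2*]/α₀ = 1.489×10^-5 / 0.01315 = 1.133 mmol/kg
[CO3²⁻] = α₂·DIC; α₂ = 0.05608, so [CO3²⁻] = 0.05608 × 1.133 = 0.0635 mmol/kg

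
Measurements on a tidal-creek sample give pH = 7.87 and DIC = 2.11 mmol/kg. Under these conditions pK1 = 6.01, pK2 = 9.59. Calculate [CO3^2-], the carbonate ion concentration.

α₂ = 1 / (1 + [H⁺]/K2 + [H⁺]²/(K1K2)) = 1 / (1 + 10^+1.72 + 10^-0.14)
   = 1 / (1 + 52.481 + 0.72444) = 1/54.205 = 0.01845
[CO3²⁻] = α₂ × DIC = 0.01845 × 2.11 = 0.0389 mmol/kg

[CO3²⁻] = 0.0389 mmol/kg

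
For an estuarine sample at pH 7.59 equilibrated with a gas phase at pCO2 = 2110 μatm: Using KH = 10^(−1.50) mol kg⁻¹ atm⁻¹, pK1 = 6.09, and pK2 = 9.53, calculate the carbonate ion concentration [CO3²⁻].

[CO2*] = KH · pCO2 = 10^(−1.50) × 2110×10^-6 = 6.672×10^-5 mol/kg
α₀ = 1/(1 + K1/[H⁺] + K1K2/[H⁺]²) = 1/(1 + 10^+1.50 + 10^-0.44) = 0.03032
DIC = [CO2*]/α₀ = 6.672×10^-5 / 0.03032 = 2.201 mmol/kg
[CO3²⁻] = α₂·DIC; α₂ = 0.01101, so [CO3²⁻] = 0.01101 × 2.201 = 0.0242 mmol/kg

[CO3²⁻] = 0.0242 mmol/kg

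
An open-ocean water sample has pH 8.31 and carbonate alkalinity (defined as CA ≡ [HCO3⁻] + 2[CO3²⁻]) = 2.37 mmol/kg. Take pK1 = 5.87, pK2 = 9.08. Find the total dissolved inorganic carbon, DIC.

CA = [HCO3⁻] + 2[CO3²⁻] = (α₁ + 2α₂)·DIC
At pH 8.31: [H⁺]/K1 = 10^-2.44 = 0.0036308, K2/[H⁺] = 10^-0.77 = 0.16982
α₁ = 1/(1 + 0.0036308 + 0.16982) = 1/1.1735 = 0.8522; α₂ = α₁·K2/[H⁺] = 0.1447
α₁ + 2α₂ = 1.1416
DIC = CA / (α₁ + 2α₂) = 2.37 / 1.1416 = 2.08 mmol/kg

DIC = 2.08 mmol/kg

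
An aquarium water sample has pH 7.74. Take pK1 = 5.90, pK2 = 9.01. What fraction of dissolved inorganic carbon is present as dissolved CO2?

α₀ = 0.0135

α₀ = 1 / (1 + K1/[H⁺] + K1K2/[H⁺]²) = 1 / (1 + 10^+1.84 + 10^+0.57)
   = 1 / (1 + 69.183 + 3.7154) = 1/73.898 = 0.01353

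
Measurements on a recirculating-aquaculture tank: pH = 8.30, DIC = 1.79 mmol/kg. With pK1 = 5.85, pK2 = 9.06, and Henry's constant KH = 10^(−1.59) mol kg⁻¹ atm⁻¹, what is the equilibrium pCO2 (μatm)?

α₀ = 1 / (1 + K1/[H⁺] + K1K2/[H⁺]²) = 1 / (1 + 10^+2.45 + 10^+1.69)
   = 1 / (1 + 281.84 + 48.978) = 1/331.82 = 0.003014
[CO2*] = α₀ × DIC = 0.003014 × 1.79 = 0.005395 mmol/kg = 5.395 μmol/kg
pCO2 = [CO2*]/KH = 5.395×10^-6 / 2.570×10^-2 = 210 μatm

pCO2 = 210 μatm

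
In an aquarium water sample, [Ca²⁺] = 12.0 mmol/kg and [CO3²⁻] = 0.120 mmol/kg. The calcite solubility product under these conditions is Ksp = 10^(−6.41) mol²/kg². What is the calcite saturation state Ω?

Ksp = 10^(−6.41) = 3.890×10^-7
Ω = [Ca²⁺][CO3²⁻]/Ksp = (12.0×10^-3)(0.120×10^-3) / 3.890×10^-7 = 3.70

Ω = 3.70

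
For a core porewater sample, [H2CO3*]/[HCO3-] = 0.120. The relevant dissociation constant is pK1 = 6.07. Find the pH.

pH = 6.99

From K1 = [H⁺][HCO3-]/[H2CO3*]:  pH = pK1 − log₁₀([H2CO3*]/[HCO3-])
log₁₀(0.120) = -0.921
pH = 6.07 − (-0.921) = 6.99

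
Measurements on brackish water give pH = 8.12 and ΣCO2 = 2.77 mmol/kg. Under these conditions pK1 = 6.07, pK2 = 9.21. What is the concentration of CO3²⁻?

α₂ = 1 / (1 + [H⁺]/K2 + [H⁺]²/(K1K2)) = 1 / (1 + 10^+1.09 + 10^-0.96)
   = 1 / (1 + 12.303 + 0.10965) = 1/13.412 = 0.07456
[CO3²⁻] = α₂ × DIC = 0.07456 × 2.77 = 0.207 mmol/kg

[CO3²⁻] = 0.207 mmol/kg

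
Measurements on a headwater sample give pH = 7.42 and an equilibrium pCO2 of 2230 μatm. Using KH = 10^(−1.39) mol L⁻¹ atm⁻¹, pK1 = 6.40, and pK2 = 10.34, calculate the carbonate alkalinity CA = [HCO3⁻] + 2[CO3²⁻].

[CO2*] = KH · pCO2 = 10^(−1.39) × 2230×10^-6 = 9.085×10^-5 mol/L
α₀ = 1/(1 + K1/[H⁺] + K1K2/[H⁺]²) = 1/(1 + 10^+1.02 + 10^-1.90) = 0.08708
DIC = [CO2*]/α₀ = 9.085×10^-5 / 0.08708 = 1.043 mmol/L
CA = (α₁ + 2α₂)·DIC = (0.9118 + 2×0.001096) × 1.043 = 0.954 mmol/L

CA = 0.954 mmol/L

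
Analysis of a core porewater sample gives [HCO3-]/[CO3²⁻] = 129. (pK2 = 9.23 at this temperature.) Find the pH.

pH = 7.12

From K2 = [H⁺][CO3²⁻]/[HCO3-]:  pH = pK2 − log₁₀([HCO3-]/[CO3²⁻])
log₁₀(129) = +2.111
pH = 9.23 − (+2.111) = 7.12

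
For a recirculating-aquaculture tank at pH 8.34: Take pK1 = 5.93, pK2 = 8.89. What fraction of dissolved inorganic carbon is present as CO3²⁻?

α₂ = 0.219

α₂ = 1 / (1 + [H⁺]/K2 + [H⁺]²/(K1K2)) = 1 / (1 + 10^+0.55 + 10^-1.86)
   = 1 / (1 + 3.5481 + 0.013804) = 1/4.5619 = 0.2192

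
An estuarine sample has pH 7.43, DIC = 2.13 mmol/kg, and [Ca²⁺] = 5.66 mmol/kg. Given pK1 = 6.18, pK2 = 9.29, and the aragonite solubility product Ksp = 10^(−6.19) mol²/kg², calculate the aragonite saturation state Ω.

α₂ = 1 / (1 + [H⁺]/K2 + [H⁺]²/(K1K2)) = 1 / (1 + 10^+1.86 + 10^+0.61)
   = 1 / (1 + 72.444 + 4.0738) = 1/77.517 = 0.01290
[CO3²⁻] = α₂ × DIC = 0.01290 × 2.13 = 0.02748 mmol/kg
Ksp = 10^(−6.19) = 6.457×10^-7
Ω = [Ca²⁺][CO3²⁻]/Ksp = (5.66×10^-3)(2.748×10^-5) / 6.457×10^-7 = 0.241

Ω = 0.241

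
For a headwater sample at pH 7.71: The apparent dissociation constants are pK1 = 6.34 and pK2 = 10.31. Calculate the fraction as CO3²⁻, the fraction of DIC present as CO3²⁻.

α₂ = 0.00240

α₂ = 1 / (1 + [H⁺]/K2 + [H⁺]²/(K1K2)) = 1 / (1 + 10^+2.60 + 10^+1.23)
   = 1 / (1 + 398.11 + 16.982) = 1/416.09 = 0.002403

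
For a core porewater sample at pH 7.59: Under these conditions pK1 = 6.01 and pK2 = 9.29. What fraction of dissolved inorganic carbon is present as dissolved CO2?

α₀ = 0.0251

α₀ = 1 / (1 + K1/[H⁺] + K1K2/[H⁺]²) = 1 / (1 + 10^+1.58 + 10^-0.12)
   = 1 / (1 + 38.019 + 0.75858) = 1/39.778 = 0.02514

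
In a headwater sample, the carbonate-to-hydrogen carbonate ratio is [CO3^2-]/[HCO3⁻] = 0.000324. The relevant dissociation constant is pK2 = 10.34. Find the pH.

pH = 6.85

From K2 = [H⁺][CO3^2-]/[HCO3⁻]:  pH = pK2 + log₁₀([CO3^2-]/[HCO3⁻])
log₁₀(0.000324) = -3.489
pH = 10.34 + (-3.489) = 6.85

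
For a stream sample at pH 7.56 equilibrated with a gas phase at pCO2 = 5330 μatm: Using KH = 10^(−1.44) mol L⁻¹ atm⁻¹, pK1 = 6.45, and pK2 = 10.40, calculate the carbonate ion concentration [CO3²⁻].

[CO2*] = KH · pCO2 = 10^(−1.44) × 5330×10^-6 = 1.935×10^-4 mol/L
α₀ = 1/(1 + K1/[H⁺] + K1K2/[H⁺]²) = 1/(1 + 10^+1.11 + 10^-1.73) = 0.07194
DIC = [CO2*]/α₀ = 1.935×10^-4 / 0.07194 = 2.690 mmol/L
[CO3²⁻] = α₂·DIC; α₂ = 0.001340, so [CO3²⁻] = 0.001340 × 2.690 = 0.00360 mmol/L = 3.60 μmol/L

[CO3²⁻] = 3.60 μmol/L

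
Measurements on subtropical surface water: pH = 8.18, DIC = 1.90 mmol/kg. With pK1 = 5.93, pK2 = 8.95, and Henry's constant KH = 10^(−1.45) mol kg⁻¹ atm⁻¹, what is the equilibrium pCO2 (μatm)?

pCO2 = 256 μatm

α₀ = 1 / (1 + K1/[H⁺] + K1K2/[H⁺]²) = 1 / (1 + 10^+2.25 + 10^+1.48)
   = 1 / (1 + 177.83 + 30.200) = 1/209.03 = 0.004784
[CO2*] = α₀ × DIC = 0.004784 × 1.90 = 0.009090 mmol/kg = 9.090 μmol/kg
pCO2 = [CO2*]/KH = 9.090×10^-6 / 3.548×10^-2 = 256 μatm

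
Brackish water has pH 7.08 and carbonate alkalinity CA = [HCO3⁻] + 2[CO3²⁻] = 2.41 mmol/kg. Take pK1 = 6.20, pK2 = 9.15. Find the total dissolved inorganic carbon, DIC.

DIC = 2.70 mmol/kg

CA = [HCO3⁻] + 2[CO3²⁻] = (α₁ + 2α₂)·DIC
At pH 7.08: [H⁺]/K1 = 10^-0.88 = 0.13183, K2/[H⁺] = 10^-2.07 = 0.0085114
α₁ = 1/(1 + 0.13183 + 0.0085114) = 1/1.1403 = 0.8769; α₂ = α₁·K2/[H⁺] = 0.007464
α₁ + 2α₂ = 0.8919
DIC = CA / (α₁ + 2α₂) = 2.41 / 0.8919 = 2.70 mmol/kg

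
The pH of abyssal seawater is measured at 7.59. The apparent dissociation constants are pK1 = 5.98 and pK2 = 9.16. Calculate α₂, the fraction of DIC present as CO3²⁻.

α₂ = 1 / (1 + [H⁺]/K2 + [H⁺]²/(K1K2)) = 1 / (1 + 10^+1.57 + 10^-0.04)
   = 1 / (1 + 37.154 + 0.91201) = 1/39.066 = 0.02560

α₂ = 0.0256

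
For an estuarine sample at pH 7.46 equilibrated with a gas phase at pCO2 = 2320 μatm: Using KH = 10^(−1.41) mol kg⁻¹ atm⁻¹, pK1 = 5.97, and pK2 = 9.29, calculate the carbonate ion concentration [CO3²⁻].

[CO3²⁻] = 0.0413 mmol/kg

[CO2*] = KH · pCO2 = 10^(−1.41) × 2320×10^-6 = 9.026×10^-5 mol/kg
α₀ = 1/(1 + K1/[H⁺] + K1K2/[H⁺]²) = 1/(1 + 10^+1.49 + 10^-0.34) = 0.03090
DIC = [CO2*]/α₀ = 9.026×10^-5 / 0.03090 = 2.921 mmol/kg
[CO3²⁻] = α₂·DIC; α₂ = 0.01413, so [CO3²⁻] = 0.01413 × 2.921 = 0.0413 mmol/kg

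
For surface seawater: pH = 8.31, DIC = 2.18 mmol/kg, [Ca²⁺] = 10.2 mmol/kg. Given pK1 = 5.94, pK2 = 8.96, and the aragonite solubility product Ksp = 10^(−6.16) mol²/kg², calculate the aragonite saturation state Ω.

Ω = 5.86

α₂ = 1 / (1 + [H⁺]/K2 + [H⁺]²/(K1K2)) = 1 / (1 + 10^+0.65 + 10^-1.72)
   = 1 / (1 + 4.4668 + 0.019055) = 1/5.4859 = 0.1823
[CO3²⁻] = α₂ × DIC = 0.1823 × 2.18 = 0.3974 mmol/kg
Ksp = 10^(−6.16) = 6.918×10^-7
Ω = [Ca²⁺][CO3²⁻]/Ksp = (10.2×10^-3)(3.974×10^-4) / 6.918×10^-7 = 5.86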